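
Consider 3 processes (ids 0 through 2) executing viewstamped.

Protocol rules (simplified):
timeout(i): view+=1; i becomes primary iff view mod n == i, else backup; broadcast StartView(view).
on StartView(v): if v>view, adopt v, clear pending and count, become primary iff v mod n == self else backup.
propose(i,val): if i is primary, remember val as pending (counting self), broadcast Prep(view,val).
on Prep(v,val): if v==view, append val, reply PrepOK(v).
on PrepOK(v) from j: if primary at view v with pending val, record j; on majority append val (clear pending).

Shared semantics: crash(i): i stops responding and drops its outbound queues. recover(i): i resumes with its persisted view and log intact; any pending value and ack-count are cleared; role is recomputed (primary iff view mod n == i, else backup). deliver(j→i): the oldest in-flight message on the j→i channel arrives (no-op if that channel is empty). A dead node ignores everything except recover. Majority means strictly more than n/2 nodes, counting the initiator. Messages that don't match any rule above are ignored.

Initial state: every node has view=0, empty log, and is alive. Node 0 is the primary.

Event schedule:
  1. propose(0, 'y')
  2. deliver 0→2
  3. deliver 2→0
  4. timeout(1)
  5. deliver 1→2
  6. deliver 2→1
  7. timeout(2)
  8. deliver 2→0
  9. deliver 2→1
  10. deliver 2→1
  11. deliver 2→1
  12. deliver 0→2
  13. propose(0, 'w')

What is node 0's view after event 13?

step 1 propose(0,'y'): —
step 2 deliver 0→2: 2={back,v=0,log=y}
step 3 deliver 2→0: 0={prim,v=0,log=y}
step 4 timeout(1): 1={prim,v=1,log=-}
step 5 deliver 1→2: 2={back,v=1,log=y}
step 6 deliver 2→1: —
step 7 timeout(2): 2={prim,v=2,log=y}
step 8 deliver 2→0: 0={back,v=2,log=y}
step 9 deliver 2→1: 1={back,v=2,log=-}
step 10 deliver 2→1: —
step 11 deliver 2→1: —
step 12 deliver 0→2: —
step 13 propose(0,'w'): —

2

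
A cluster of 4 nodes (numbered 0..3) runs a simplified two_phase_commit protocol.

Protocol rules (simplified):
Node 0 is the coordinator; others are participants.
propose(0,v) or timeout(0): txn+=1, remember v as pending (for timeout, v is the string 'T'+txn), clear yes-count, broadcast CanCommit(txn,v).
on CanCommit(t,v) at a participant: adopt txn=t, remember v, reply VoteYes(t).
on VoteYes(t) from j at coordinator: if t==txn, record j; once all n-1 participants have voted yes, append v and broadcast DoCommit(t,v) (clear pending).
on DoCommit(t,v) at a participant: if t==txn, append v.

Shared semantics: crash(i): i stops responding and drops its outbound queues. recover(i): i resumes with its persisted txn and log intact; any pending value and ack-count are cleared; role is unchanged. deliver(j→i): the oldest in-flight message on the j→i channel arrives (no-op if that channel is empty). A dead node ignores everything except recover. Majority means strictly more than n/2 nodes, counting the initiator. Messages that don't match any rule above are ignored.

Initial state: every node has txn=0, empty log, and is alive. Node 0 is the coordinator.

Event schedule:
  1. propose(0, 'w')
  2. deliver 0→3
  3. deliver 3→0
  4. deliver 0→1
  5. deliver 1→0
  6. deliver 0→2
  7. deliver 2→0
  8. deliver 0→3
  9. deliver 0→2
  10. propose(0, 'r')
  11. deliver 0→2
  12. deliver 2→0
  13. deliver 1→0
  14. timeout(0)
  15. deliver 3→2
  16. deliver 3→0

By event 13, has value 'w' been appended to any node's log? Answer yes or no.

yes

step 1 propose(0,'w'): 0={coor,t=1,log=-}
step 2 deliver 0→3: 3={part,t=1,log=-}
step 3 deliver 3→0: —
step 4 deliver 0→1: 1={part,t=1,log=-}
step 5 deliver 1→0: —
step 6 deliver 0→2: 2={part,t=1,log=-}
step 7 deliver 2→0: 0={coor,t=1,log=w}
step 8 deliver 0→3: 3={part,t=1,log=w}
step 9 deliver 0→2: 2={part,t=1,log=w}
step 10 propose(0,'r'): 0={coor,t=2,log=w}
step 11 deliver 0→2: 2={part,t=2,log=w}
step 12 deliver 2→0: —
step 13 deliver 1→0: —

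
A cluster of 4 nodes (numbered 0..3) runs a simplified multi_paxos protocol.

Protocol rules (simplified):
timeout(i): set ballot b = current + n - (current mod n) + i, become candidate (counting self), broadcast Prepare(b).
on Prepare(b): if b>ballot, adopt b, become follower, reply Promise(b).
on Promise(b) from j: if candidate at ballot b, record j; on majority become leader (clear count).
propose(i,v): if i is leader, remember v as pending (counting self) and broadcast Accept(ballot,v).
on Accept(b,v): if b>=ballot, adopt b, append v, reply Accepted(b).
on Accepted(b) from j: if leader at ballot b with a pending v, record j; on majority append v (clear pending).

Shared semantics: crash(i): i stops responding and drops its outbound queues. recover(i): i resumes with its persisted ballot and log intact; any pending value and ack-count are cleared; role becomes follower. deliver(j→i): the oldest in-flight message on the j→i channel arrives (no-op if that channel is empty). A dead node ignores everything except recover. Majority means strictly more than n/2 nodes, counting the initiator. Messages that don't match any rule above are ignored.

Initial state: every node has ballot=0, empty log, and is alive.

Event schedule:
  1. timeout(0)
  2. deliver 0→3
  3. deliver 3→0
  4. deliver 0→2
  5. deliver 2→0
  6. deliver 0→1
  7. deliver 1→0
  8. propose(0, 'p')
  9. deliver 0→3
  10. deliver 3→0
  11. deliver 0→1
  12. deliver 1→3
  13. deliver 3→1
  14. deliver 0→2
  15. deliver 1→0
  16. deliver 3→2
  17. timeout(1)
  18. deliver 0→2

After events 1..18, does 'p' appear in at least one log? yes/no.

yes

1. timeout(0):  <0:cand b4 ->
2. deliver 0→3:  <3:foll b4 ->
3. deliver 3→0:  nop
4. deliver 0→2:  <2:foll b4 ->
5. deliver 2→0:  <0:lead b4 ->
6. deliver 0→1:  <1:foll b4 ->
7. deliver 1→0:  nop
8. propose(0,'p'):  nop
9. deliver 0→3:  <3:foll b4 p>
10. deliver 3→0:  nop
11. deliver 0→1:  <1:foll b4 p>
12. deliver 1→3:  nop
13. deliver 3→1:  nop
14. deliver 0→2:  <2:foll b4 p>
15. deliver 1→0:  <0:lead b4 p>
16. deliver 3→2:  nop
17. timeout(1):  <1:cand b9 p>
18. deliver 0→2:  nop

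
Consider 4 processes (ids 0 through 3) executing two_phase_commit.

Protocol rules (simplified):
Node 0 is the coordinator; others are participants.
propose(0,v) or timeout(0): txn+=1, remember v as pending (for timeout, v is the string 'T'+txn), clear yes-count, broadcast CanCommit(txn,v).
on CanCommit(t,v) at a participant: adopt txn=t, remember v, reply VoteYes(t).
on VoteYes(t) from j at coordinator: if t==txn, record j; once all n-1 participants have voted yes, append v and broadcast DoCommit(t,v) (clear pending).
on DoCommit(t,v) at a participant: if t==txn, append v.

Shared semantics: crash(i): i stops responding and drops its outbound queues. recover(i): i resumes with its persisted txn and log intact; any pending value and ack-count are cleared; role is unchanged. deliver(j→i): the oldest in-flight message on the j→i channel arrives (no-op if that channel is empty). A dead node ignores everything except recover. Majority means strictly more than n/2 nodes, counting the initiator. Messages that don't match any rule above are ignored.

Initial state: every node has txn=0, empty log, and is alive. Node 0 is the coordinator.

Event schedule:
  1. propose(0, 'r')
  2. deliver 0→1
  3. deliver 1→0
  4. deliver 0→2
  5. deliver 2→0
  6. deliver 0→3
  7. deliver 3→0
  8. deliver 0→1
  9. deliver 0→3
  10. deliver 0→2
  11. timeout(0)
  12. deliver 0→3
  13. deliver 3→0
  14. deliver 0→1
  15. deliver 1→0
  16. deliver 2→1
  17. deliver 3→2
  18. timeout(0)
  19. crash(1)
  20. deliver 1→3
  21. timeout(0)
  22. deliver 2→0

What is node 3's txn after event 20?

2

[1] propose(0,'r') → N0(coor t1 [-])
[2] deliver 0→1 → N1(part t1 [-])
[3] deliver 1→0 → ∅
[4] deliver 0→2 → N2(part t1 [-])
[5] deliver 2→0 → ∅
[6] deliver 0→3 → N3(part t1 [-])
[7] deliver 3→0 → N0(coor t1 [r])
[8] deliver 0→1 → N1(part t1 [r])
[9] deliver 0→3 → N3(part t1 [r])
[10] deliver 0→2 → N2(part t1 [r])
[11] timeout(0) → N0(coor t2 [r])
[12] deliver 0→3 → N3(part t2 [r])
[13] deliver 3→0 → ∅
[14] deliver 0→1 → N1(part t2 [r])
[15] deliver 1→0 → ∅
[16] deliver 2→1 → ∅
[17] deliver 3→2 → ∅
[18] timeout(0) → N0(coor t3 [r])
[19] crash(1) → N1(✗part t2 [r])
[20] deliver 1→3 → ∅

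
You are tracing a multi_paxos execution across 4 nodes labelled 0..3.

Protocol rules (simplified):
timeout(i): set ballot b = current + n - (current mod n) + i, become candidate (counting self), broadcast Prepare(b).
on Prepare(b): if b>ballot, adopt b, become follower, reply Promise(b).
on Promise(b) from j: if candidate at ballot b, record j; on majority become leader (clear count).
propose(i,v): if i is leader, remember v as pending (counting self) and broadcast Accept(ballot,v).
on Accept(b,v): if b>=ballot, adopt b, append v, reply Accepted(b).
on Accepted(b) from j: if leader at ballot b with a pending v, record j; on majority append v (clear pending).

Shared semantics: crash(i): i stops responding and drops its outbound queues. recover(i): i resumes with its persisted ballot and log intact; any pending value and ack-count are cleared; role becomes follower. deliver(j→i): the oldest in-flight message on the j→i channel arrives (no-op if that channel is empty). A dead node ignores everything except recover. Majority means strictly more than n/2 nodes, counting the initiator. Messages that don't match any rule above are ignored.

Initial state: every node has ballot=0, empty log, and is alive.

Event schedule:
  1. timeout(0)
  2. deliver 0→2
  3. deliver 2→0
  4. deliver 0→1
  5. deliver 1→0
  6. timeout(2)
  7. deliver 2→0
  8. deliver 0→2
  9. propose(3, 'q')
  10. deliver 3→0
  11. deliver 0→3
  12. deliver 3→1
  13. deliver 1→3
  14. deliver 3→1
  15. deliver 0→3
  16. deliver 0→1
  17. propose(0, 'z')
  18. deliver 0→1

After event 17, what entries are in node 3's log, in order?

1. timeout(0):  <0:cand b4 ->
2. deliver 0→2:  <2:foll b4 ->
3. deliver 2→0:  nop
4. deliver 0→1:  <1:foll b4 ->
5. deliver 1→0:  <0:lead b4 ->
6. timeout(2):  <2:cand b10 ->
7. deliver 2→0:  <0:foll b10 ->
8. deliver 0→2:  nop
9. propose(3,'q'):  nop
10. deliver 3→0:  nop
11. deliver 0→3:  <3:foll b4 ->
12. deliver 3→1:  nop
13. deliver 1→3:  nop
14. deliver 3→1:  nop
15. deliver 0→3:  nop
16. deliver 0→1:  nop
17. propose(0,'z'):  nop

empty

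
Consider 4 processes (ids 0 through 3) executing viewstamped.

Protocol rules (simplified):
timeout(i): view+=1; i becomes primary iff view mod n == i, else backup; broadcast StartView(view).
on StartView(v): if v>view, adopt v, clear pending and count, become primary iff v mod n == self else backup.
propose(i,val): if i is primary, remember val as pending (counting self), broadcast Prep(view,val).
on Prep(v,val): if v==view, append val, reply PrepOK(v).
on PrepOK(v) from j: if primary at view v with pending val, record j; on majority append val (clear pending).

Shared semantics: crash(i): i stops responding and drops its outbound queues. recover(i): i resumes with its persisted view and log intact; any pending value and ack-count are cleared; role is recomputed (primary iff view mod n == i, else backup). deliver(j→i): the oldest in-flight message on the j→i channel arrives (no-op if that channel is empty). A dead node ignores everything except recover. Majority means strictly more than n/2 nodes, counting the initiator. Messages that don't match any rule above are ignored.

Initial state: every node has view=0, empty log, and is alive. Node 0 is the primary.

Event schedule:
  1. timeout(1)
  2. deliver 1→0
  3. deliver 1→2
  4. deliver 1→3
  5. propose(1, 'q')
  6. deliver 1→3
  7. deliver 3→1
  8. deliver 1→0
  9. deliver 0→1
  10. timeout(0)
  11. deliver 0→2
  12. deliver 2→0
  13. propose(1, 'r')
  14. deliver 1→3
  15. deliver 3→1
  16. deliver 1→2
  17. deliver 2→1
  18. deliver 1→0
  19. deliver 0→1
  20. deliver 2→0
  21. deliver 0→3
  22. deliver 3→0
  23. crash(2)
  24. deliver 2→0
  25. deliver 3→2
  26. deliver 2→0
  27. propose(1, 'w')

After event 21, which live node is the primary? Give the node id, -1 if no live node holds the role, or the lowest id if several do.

2

[1] timeout(1) → N1(prim v1 [-])
[2] deliver 1→0 → N0(back v1 [-])
[3] deliver 1→2 → N2(back v1 [-])
[4] deliver 1→3 → N3(back v1 [-])
[5] propose(1,'q') → ∅
[6] deliver 1→3 → N3(back v1 [q])
[7] deliver 3→1 → ∅
[8] deliver 1→0 → N0(back v1 [q])
[9] deliver 0→1 → N1(prim v1 [q])
[10] timeout(0) → N0(back v2 [q])
[11] deliver 0→2 → N2(prim v2 [-])
[12] deliver 2→0 → ∅
[13] propose(1,'r') → ∅
[14] deliver 1→3 → N3(back v1 [q,r])
[15] deliver 3→1 → ∅
[16] deliver 1→2 → ∅
[17] deliver 2→1 → ∅
[18] deliver 1→0 → ∅
[19] deliver 0→1 → N1(back v2 [q])
[20] deliver 2→0 → ∅
[21] deliver 0→3 → N3(back v2 [q,r])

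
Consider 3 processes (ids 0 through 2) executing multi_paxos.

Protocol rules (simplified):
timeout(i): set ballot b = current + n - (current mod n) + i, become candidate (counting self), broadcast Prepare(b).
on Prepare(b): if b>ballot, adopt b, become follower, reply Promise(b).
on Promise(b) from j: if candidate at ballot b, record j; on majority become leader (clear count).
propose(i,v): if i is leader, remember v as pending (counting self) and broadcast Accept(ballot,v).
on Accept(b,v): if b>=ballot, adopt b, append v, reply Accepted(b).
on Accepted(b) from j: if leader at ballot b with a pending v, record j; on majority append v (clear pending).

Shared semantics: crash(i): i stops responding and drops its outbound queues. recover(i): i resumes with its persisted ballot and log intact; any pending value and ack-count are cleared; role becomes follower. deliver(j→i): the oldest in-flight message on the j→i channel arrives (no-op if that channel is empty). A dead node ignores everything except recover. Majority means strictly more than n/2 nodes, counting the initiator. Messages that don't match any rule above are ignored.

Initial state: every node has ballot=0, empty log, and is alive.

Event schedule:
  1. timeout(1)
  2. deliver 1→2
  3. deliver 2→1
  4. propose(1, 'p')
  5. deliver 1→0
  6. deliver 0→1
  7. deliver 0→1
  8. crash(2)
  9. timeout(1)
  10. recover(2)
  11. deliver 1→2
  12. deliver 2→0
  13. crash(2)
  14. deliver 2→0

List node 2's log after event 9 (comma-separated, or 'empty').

step 1 timeout(1): 1={cand,b=4,log=-}
step 2 deliver 1→2: 2={foll,b=4,log=-}
step 3 deliver 2→1: 1={lead,b=4,log=-}
step 4 propose(1,'p'): —
step 5 deliver 1→0: 0={foll,b=4,log=-}
step 6 deliver 0→1: —
step 7 deliver 0→1: —
step 8 crash(2): 2={✗foll,b=4,log=-}
step 9 timeout(1): 1={cand,b=7,log=-}

empty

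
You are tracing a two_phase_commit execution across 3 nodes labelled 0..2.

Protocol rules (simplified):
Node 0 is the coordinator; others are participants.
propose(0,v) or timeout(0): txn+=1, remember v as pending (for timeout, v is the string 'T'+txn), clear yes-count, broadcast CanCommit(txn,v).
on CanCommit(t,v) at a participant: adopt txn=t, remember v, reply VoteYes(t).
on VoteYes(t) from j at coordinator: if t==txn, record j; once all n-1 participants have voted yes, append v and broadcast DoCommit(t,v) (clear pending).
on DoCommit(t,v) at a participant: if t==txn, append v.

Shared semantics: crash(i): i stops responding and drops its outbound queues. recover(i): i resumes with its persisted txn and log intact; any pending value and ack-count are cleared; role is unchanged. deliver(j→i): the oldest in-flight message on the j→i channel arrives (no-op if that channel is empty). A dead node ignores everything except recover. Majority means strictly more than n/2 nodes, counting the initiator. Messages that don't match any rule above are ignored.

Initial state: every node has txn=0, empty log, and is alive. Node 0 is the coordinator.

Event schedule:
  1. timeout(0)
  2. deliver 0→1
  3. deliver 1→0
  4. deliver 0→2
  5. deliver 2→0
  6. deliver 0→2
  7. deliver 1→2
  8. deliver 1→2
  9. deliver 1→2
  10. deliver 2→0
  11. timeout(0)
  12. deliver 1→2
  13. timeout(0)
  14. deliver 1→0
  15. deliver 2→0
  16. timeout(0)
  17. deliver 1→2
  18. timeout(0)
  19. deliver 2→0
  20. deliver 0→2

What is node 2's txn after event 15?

e1 timeout(0): 0[coor,t=1,-]
e2 deliver 0→1: 1[part,t=1,-]
e3 deliver 1→0: ·
e4 deliver 0→2: 2[part,t=1,-]
e5 deliver 2→0: 0[coor,t=1,T1]
e6 deliver 0→2: 2[part,t=1,T1]
e7 deliver 1→2: ·
e8 deliver 1→2: ·
e9 deliver 1→2: ·
e10 deliver 2→0: ·
e11 timeout(0): 0[coor,t=2,T1]
e12 deliver 1→2: ·
e13 timeout(0): 0[coor,t=3,T1]
e14 deliver 1→0: ·
e15 deliver 2→0: ·

1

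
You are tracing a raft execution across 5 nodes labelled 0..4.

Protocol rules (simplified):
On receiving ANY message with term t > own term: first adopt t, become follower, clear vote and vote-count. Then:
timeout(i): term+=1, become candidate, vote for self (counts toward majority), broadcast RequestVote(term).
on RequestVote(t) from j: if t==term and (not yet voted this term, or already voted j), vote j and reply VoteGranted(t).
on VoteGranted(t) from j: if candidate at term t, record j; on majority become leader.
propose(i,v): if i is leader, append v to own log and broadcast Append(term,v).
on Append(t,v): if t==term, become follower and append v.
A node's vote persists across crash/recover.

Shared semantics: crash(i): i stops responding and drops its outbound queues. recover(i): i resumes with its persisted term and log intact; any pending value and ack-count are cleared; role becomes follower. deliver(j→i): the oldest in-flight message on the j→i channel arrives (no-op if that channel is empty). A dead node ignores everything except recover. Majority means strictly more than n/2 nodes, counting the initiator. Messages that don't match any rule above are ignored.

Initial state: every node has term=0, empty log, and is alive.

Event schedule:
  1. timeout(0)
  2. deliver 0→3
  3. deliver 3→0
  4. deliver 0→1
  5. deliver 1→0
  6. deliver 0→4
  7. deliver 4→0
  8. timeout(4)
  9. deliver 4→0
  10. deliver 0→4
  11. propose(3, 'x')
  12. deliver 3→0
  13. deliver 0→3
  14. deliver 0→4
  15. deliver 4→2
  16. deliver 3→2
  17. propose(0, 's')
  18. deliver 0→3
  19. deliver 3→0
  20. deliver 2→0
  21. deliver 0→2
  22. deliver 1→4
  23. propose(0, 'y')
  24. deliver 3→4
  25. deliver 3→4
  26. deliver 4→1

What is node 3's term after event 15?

1. timeout(0):  <0:cand t1 ->
2. deliver 0→3:  <3:foll t1 ->
3. deliver 3→0:  nop
4. deliver 0→1:  <1:foll t1 ->
5. deliver 1→0:  <0:lead t1 ->
6. deliver 0→4:  <4:foll t1 ->
7. deliver 4→0:  nop
8. timeout(4):  <4:cand t2 ->
9. deliver 4→0:  <0:foll t2 ->
10. deliver 0→4:  nop
11. propose(3,'x'):  nop
12. deliver 3→0:  nop
13. deliver 0→3:  nop
14. deliver 0→4:  nop
15. deliver 4→2:  <2:foll t2 ->

1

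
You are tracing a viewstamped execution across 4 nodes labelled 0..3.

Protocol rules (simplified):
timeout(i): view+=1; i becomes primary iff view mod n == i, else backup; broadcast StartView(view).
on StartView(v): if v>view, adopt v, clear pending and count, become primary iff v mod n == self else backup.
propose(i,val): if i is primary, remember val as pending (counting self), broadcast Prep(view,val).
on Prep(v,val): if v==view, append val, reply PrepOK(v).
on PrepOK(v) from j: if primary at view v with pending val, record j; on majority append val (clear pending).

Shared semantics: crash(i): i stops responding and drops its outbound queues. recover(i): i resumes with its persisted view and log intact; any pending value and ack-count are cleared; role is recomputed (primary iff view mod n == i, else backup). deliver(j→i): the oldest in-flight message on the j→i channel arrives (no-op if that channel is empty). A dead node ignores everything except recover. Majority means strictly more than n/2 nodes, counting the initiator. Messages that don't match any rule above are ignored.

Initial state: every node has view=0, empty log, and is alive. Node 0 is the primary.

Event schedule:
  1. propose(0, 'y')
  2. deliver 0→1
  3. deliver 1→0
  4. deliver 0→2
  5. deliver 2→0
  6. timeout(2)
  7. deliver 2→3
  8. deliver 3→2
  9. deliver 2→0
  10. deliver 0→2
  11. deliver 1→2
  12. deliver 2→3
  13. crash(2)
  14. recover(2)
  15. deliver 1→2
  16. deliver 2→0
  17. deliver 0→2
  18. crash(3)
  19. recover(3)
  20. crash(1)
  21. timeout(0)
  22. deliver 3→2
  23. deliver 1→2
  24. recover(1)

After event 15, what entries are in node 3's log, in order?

1. propose(0,'y'):  nop
2. deliver 0→1:  <1:back v0 y>
3. deliver 1→0:  nop
4. deliver 0→2:  <2:back v0 y>
5. deliver 2→0:  <0:prim v0 y>
6. timeout(2):  <2:back v1 y>
7. deliver 2→3:  <3:back v1 ->
8. deliver 3→2:  nop
9. deliver 2→0:  <0:back v1 y>
10. deliver 0→2:  nop
11. deliver 1→2:  nop
12. deliver 2→3:  nop
13. crash(2):  <2:✗back v1 y>
14. recover(2):  <2:back v1 y>
15. deliver 1→2:  nop

empty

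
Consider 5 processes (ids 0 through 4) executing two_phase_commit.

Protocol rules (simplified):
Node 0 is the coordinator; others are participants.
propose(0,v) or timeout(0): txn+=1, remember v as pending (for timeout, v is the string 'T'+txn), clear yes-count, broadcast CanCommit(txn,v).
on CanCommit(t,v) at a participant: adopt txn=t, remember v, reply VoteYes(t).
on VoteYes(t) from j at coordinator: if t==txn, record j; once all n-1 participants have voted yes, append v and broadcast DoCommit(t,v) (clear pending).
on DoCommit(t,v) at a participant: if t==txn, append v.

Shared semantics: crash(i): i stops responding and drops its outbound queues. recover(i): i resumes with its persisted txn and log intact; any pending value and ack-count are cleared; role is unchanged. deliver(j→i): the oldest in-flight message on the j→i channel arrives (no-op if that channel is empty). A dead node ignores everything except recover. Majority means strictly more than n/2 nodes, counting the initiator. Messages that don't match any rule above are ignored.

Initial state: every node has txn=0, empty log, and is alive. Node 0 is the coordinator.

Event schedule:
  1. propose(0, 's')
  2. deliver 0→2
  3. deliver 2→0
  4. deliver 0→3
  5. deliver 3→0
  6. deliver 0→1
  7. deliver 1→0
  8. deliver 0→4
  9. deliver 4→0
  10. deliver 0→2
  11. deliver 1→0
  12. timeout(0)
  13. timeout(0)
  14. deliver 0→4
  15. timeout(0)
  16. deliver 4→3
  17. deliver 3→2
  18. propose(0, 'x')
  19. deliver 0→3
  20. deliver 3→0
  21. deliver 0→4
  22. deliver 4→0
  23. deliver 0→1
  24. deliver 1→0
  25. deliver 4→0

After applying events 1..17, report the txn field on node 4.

after 1 — propose(0,'s'): n0:coor/t1/[-]
after 2 — deliver 0→2: n2:part/t1/[-]
after 3 — deliver 2→0: ·
after 4 — deliver 0→3: n3:part/t1/[-]
after 5 — deliver 3→0: ·
after 6 — deliver 0→1: n1:part/t1/[-]
after 7 — deliver 1→0: ·
after 8 — deliver 0→4: n4:part/t1/[-]
after 9 — deliver 4→0: n0:coor/t1/[s]
after 10 — deliver 0→2: n2:part/t1/[s]
after 11 — deliver 1→0: ·
after 12 — timeout(0): n0:coor/t2/[s]
after 13 — timeout(0): n0:coor/t3/[s]
after 14 — deliver 0→4: n4:part/t1/[s]
after 15 — timeout(0): n0:coor/t4/[s]
after 16 — deliver 4→3: ·
after 17 — deliver 3→2: ·

1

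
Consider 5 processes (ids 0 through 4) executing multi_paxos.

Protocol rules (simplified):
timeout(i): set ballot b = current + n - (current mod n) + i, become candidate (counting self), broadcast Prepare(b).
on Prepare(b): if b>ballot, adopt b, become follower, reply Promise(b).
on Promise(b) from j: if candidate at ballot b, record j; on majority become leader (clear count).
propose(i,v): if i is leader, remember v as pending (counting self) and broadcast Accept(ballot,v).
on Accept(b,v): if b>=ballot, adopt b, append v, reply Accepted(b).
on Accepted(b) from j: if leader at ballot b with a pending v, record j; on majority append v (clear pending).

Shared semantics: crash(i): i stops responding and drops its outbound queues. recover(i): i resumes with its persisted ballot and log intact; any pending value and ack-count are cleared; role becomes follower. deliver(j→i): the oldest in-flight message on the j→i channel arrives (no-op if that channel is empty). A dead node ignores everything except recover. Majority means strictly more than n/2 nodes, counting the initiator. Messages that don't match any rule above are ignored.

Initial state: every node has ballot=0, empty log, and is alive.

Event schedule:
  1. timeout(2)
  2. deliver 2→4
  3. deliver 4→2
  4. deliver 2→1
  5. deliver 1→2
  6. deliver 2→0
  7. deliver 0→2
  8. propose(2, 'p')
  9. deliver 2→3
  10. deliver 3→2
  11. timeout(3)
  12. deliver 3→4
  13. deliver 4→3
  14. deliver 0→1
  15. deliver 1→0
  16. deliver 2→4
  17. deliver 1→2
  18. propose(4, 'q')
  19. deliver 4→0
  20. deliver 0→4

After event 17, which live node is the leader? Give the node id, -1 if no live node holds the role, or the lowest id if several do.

2

after 1 — timeout(2): n2:cand/b7/[-]
after 2 — deliver 2→4: n4:foll/b7/[-]
after 3 — deliver 4→2: ·
after 4 — deliver 2→1: n1:foll/b7/[-]
after 5 — deliver 1→2: n2:lead/b7/[-]
after 6 — deliver 2→0: n0:foll/b7/[-]
after 7 — deliver 0→2: ·
after 8 — propose(2,'p'): ·
after 9 — deliver 2→3: n3:foll/b7/[-]
after 10 — deliver 3→2: ·
after 11 — timeout(3): n3:cand/b13/[-]
after 12 — deliver 3→4: n4:foll/b13/[-]
after 13 — deliver 4→3: ·
after 14 — deliver 0→1: ·
after 15 — deliver 1→0: ·
after 16 — deliver 2→4: ·
after 17 — deliver 1→2: ·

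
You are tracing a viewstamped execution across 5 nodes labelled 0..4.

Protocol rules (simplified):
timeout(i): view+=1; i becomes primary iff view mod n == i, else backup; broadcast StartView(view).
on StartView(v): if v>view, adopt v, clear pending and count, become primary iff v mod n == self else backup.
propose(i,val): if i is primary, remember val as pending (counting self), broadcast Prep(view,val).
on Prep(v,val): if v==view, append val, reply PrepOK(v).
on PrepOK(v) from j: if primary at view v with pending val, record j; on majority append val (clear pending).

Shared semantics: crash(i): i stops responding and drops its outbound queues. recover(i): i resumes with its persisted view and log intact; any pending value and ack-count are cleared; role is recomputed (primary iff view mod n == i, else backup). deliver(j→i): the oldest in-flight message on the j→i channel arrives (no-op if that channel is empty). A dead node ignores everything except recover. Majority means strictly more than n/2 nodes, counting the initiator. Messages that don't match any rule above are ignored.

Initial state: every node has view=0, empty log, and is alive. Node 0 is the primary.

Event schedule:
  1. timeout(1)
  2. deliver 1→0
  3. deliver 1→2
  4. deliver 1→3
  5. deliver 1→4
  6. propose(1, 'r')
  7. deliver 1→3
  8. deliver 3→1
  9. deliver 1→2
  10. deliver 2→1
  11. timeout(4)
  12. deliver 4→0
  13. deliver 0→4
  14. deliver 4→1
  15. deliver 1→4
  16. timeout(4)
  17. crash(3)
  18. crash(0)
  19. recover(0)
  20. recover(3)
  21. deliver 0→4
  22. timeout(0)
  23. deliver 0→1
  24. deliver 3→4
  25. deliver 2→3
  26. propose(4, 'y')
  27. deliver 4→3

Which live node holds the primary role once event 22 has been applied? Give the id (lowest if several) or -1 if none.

after 1 — timeout(1): n1:prim/v1/[-]
after 2 — deliver 1→0: n0:back/v1/[-]
after 3 — deliver 1→2: n2:back/v1/[-]
after 4 — deliver 1→3: n3:back/v1/[-]
after 5 — deliver 1→4: n4:back/v1/[-]
after 6 — propose(1,'r'): ·
after 7 — deliver 1→3: n3:back/v1/[r]
after 8 — deliver 3→1: ·
after 9 — deliver 1→2: n2:back/v1/[r]
after 10 — deliver 2→1: n1:prim/v1/[r]
after 11 — timeout(4): n4:back/v2/[-]
after 12 — deliver 4→0: n0:back/v2/[-]
after 13 — deliver 0→4: ·
after 14 — deliver 4→1: n1:back/v2/[r]
after 15 — deliver 1→4: ·
after 16 — timeout(4): n4:back/v3/[-]
after 17 — crash(3): n3:✗back/v1/[r]
after 18 — crash(0): n0:✗back/v2/[-]
after 19 — recover(0): n0:back/v2/[-]
after 20 — recover(3): n3:back/v1/[r]
after 21 — deliver 0→4: ·
after 22 — timeout(0): n0:back/v3/[-]

-1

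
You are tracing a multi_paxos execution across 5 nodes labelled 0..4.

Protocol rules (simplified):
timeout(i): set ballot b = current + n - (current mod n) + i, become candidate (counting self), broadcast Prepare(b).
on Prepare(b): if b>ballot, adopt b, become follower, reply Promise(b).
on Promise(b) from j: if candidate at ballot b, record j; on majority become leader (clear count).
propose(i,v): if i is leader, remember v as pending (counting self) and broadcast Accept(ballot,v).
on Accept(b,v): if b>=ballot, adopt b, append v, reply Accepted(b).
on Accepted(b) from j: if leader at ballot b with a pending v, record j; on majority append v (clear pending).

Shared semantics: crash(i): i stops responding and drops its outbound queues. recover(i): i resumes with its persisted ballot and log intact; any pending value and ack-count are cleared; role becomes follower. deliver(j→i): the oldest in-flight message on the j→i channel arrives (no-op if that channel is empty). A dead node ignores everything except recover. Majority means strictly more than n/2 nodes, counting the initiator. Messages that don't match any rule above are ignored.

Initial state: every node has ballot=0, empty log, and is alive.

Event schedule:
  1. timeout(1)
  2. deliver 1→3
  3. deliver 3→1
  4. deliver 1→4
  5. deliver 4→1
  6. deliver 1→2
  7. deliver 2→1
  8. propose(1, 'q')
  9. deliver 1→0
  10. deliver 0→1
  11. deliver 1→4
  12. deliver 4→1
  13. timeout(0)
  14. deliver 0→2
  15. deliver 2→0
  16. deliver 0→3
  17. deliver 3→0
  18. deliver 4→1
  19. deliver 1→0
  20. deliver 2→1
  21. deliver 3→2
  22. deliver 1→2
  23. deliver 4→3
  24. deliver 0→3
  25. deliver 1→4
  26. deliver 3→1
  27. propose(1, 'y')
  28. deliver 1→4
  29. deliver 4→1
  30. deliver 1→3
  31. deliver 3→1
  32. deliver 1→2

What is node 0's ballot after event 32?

10

step 1 timeout(1): 1={cand,b=6,log=-}
step 2 deliver 1→3: 3={foll,b=6,log=-}
step 3 deliver 3→1: —
step 4 deliver 1→4: 4={foll,b=6,log=-}
step 5 deliver 4→1: 1={lead,b=6,log=-}
step 6 deliver 1→2: 2={foll,b=6,log=-}
step 7 deliver 2→1: —
step 8 propose(1,'q'): —
step 9 deliver 1→0: 0={foll,b=6,log=-}
step 10 deliver 0→1: —
step 11 deliver 1→4: 4={foll,b=6,log=q}
step 12 deliver 4→1: —
step 13 timeout(0): 0={cand,b=10,log=-}
step 14 deliver 0→2: 2={foll,b=10,log=-}
step 15 deliver 2→0: —
step 16 deliver 0→3: 3={foll,b=10,log=-}
step 17 deliver 3→0: 0={lead,b=10,log=-}
step 18 deliver 4→1: —
step 19 deliver 1→0: —
step 20 deliver 2→1: —
step 21 deliver 3→2: —
step 22 deliver 1→2: —
step 23 deliver 4→3: —
step 24 deliver 0→3: —
step 25 deliver 1→4: —
step 26 deliver 3→1: —
step 27 propose(1,'y'): —
step 28 deliver 1→4: 4={foll,b=6,log=q,y}
step 29 deliver 4→1: —
step 30 deliver 1→3: —
step 31 deliver 3→1: —
step 32 deliver 1→2: —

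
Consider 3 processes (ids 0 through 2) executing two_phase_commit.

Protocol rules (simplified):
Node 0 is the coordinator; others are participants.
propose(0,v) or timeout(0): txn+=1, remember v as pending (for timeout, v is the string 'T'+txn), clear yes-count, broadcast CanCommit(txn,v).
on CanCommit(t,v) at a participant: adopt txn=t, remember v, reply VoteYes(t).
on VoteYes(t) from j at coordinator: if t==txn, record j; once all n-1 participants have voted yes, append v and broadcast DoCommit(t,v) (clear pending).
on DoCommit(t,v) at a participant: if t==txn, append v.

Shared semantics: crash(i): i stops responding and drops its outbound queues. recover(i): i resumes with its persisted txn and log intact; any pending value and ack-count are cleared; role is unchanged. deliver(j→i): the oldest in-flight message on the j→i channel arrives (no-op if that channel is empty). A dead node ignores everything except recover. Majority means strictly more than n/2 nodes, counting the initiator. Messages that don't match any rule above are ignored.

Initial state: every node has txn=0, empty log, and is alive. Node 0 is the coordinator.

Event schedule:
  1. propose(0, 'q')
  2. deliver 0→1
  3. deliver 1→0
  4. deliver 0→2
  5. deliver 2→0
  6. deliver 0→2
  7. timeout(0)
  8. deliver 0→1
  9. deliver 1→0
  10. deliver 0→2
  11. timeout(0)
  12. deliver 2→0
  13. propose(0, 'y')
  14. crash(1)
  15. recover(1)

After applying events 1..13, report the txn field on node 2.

step 1 propose(0,'q'): 0={coor,t=1,log=-}
step 2 deliver 0→1: 1={part,t=1,log=-}
step 3 deliver 1→0: —
step 4 deliver 0→2: 2={part,t=1,log=-}
step 5 deliver 2→0: 0={coor,t=1,log=q}
step 6 deliver 0→2: 2={part,t=1,log=q}
step 7 timeout(0): 0={coor,t=2,log=q}
step 8 deliver 0→1: 1={part,t=1,log=q}
step 9 deliver 1→0: —
step 10 deliver 0→2: 2={part,t=2,log=q}
step 11 timeout(0): 0={coor,t=3,log=q}
step 12 deliver 2→0: —
step 13 propose(0,'y'): 0={coor,t=4,log=q}

2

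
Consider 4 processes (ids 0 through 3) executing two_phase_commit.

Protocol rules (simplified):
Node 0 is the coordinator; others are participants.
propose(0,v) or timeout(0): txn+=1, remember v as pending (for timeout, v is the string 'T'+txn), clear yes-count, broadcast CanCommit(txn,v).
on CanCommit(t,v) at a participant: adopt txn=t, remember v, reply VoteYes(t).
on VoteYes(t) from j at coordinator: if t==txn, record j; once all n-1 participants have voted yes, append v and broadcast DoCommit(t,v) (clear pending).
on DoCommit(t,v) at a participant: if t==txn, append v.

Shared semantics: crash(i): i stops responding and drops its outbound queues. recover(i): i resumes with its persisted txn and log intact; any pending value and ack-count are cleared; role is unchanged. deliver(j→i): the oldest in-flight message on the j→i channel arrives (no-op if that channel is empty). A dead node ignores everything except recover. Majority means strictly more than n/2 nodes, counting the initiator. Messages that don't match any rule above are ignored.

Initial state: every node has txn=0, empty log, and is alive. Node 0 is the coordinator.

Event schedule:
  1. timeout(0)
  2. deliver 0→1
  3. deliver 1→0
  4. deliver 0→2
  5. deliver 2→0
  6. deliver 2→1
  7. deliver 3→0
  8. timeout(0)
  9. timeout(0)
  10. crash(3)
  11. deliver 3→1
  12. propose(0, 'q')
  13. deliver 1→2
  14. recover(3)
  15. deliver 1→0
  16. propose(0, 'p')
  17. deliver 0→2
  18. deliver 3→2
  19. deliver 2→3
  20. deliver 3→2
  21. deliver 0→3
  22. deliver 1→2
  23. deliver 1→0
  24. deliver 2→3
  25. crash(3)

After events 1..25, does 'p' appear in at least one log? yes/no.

after 1 — timeout(0): n0:coor/t1/[-]
after 2 — deliver 0→1: n1:part/t1/[-]
after 3 — deliver 1→0: ·
after 4 — deliver 0→2: n2:part/t1/[-]
after 5 — deliver 2→0: ·
after 6 — deliver 2→1: ·
after 7 — deliver 3→0: ·
after 8 — timeout(0): n0:coor/t2/[-]
after 9 — timeout(0): n0:coor/t3/[-]
after 10 — crash(3): n3:✗part/t0/[-]
after 11 — deliver 3→1: ·
after 12 — propose(0,'q'): n0:coor/t4/[-]
after 13 — deliver 1→2: ·
after 14 — recover(3): n3:part/t0/[-]
after 15 — deliver 1→0: ·
after 16 — propose(0,'p'): n0:coor/t5/[-]
after 17 — deliver 0→2: n2:part/t2/[-]
after 18 — deliver 3→2: ·
after 19 — deliver 2→3: ·
after 20 — deliver 3→2: ·
after 21 — deliver 0→3: n3:part/t1/[-]
after 22 — deliver 1→2: ·
after 23 — deliver 1→0: ·
after 24 — deliver 2→3: ·
after 25 — crash(3): n3:✗part/t1/[-]

no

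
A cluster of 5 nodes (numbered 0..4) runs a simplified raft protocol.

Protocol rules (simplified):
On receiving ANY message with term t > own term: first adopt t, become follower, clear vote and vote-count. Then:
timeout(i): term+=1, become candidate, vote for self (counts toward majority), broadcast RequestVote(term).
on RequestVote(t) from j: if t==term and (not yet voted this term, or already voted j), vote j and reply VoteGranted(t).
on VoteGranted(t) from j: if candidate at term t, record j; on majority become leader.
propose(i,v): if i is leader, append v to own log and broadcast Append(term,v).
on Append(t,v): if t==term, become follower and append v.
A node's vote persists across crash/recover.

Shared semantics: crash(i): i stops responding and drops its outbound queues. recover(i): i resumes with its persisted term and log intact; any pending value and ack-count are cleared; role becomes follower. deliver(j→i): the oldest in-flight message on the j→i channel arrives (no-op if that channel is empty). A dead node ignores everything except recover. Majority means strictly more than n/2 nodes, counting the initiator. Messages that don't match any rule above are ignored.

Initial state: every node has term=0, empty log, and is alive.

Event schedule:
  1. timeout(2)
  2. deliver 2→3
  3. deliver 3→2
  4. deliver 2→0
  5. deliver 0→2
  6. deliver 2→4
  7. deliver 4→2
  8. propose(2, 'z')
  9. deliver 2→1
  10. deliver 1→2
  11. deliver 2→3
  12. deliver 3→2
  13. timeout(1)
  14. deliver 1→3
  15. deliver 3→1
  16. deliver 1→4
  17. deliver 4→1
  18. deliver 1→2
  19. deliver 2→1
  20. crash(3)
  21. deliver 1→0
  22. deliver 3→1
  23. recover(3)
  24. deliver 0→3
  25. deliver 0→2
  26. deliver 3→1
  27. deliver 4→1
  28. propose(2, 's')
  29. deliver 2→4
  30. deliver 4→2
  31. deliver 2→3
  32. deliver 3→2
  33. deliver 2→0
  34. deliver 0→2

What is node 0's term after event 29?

step 1 timeout(2): 2={cand,t=1,log=-}
step 2 deliver 2→3: 3={foll,t=1,log=-}
step 3 deliver 3→2: —
step 4 deliver 2→0: 0={foll,t=1,log=-}
step 5 deliver 0→2: 2={lead,t=1,log=-}
step 6 deliver 2→4: 4={foll,t=1,log=-}
step 7 deliver 4→2: —
step 8 propose(2,'z'): 2={lead,t=1,log=z}
step 9 deliver 2→1: 1={foll,t=1,log=-}
step 10 deliver 1→2: —
step 11 deliver 2→3: 3={foll,t=1,log=z}
step 12 deliver 3→2: —
step 13 timeout(1): 1={cand,t=2,log=-}
step 14 deliver 1→3: 3={foll,t=2,log=z}
step 15 deliver 3→1: —
step 16 deliver 1→4: 4={foll,t=2,log=-}
step 17 deliver 4→1: 1={lead,t=2,log=-}
step 18 deliver 1→2: 2={foll,t=2,log=z}
step 19 deliver 2→1: —
step 20 crash(3): 3={✗foll,t=2,log=z}
step 21 deliver 1→0: 0={foll,t=2,log=-}
step 22 deliver 3→1: —
step 23 recover(3): 3={foll,t=2,log=z}
step 24 deliver 0→3: —
step 25 deliver 0→2: —
step 26 deliver 3→1: —
step 27 deliver 4→1: —
step 28 propose(2,'s'): —
step 29 deliver 2→4: —

2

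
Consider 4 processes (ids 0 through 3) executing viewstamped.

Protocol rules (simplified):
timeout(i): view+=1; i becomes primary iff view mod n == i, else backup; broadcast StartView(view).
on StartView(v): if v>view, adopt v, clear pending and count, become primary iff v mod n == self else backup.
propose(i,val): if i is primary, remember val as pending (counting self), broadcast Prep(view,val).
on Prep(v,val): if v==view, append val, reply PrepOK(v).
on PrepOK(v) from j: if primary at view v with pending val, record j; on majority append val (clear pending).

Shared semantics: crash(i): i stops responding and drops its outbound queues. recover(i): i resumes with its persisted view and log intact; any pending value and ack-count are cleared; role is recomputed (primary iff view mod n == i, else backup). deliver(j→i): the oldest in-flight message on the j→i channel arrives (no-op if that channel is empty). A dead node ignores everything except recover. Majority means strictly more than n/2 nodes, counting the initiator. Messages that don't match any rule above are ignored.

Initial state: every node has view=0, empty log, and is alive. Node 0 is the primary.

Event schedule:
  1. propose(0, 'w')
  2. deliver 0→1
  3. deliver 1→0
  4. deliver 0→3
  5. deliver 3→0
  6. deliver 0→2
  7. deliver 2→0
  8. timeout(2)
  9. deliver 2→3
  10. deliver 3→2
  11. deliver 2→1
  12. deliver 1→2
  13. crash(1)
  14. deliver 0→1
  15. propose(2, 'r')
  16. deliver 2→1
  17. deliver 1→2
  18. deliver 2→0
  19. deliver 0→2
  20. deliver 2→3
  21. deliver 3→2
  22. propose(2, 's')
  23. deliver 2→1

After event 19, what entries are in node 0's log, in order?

w

step 1 propose(0,'w'): —
step 2 deliver 0→1: 1={back,v=0,log=w}
step 3 deliver 1→0: —
step 4 deliver 0→3: 3={back,v=0,log=w}
step 5 deliver 3→0: 0={prim,v=0,log=w}
step 6 deliver 0→2: 2={back,v=0,log=w}
step 7 deliver 2→0: —
step 8 timeout(2): 2={back,v=1,log=w}
step 9 deliver 2→3: 3={back,v=1,log=w}
step 10 deliver 3→2: —
step 11 deliver 2→1: 1={prim,v=1,log=w}
step 12 deliver 1→2: —
step 13 crash(1): 1={✗prim,v=1,log=w}
step 14 deliver 0→1: —
step 15 propose(2,'r'): —
step 16 deliver 2→1: —
step 17 deliver 1→2: —
step 18 deliver 2→0: 0={back,v=1,log=w}
step 19 deliver 0→2: —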